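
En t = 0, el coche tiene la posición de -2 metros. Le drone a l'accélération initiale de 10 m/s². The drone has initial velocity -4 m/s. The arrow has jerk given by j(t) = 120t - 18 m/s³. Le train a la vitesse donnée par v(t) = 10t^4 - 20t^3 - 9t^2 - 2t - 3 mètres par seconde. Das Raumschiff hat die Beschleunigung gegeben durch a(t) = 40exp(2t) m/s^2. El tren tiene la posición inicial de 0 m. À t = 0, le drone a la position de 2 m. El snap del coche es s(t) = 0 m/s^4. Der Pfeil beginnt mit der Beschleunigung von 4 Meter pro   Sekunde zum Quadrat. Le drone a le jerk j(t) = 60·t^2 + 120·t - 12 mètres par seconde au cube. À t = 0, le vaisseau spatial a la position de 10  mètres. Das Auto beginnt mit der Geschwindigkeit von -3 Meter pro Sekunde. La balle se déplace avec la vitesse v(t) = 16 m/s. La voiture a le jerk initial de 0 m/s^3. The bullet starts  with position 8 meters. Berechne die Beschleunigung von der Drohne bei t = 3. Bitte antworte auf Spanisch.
Partiendo de la sacudida j(t) = 60·t^2 + 120·t - 12, tomamos 1 integral. Integrando la sacudida y usando la condición inicial a(0) = 10, obtenemos a(t) = 20·t^3 + 60·t^2 - 12·t + 10. Usando a(t) = 20·t^3 + 60·t^2 - 12·t + 10 y sustituyendo t = 3, encontramos a = 1054.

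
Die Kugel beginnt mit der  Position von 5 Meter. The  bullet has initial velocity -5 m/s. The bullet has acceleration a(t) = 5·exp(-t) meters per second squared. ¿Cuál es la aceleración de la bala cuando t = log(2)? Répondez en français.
Nous avons l'accélération a(t) = 5·exp(-t). En substituant t = log(2): a(log(2)) = 5/2.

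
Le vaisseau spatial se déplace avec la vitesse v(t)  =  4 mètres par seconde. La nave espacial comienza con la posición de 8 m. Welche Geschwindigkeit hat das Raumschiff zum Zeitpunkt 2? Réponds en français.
Nous avons la vitesse v(t) = 4. En substituant t = 2: v(2) = 4.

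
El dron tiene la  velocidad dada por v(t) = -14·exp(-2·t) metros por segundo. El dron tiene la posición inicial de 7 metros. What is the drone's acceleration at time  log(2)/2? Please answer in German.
Um dies zu lösen, müssen wir 1 Ableitung unserer Gleichung für die Geschwindigkeit v(t) = -14·exp(-2·t) nehmen. Die Ableitung von der Geschwindigkeit ergibt die Beschleunigung: a(t) = 28·exp(-2·t). Wir haben die Beschleunigung a(t) = 28·exp(-2·t). Durch Einsetzen von t = log(2)/2: a(log(2)/2) = 14.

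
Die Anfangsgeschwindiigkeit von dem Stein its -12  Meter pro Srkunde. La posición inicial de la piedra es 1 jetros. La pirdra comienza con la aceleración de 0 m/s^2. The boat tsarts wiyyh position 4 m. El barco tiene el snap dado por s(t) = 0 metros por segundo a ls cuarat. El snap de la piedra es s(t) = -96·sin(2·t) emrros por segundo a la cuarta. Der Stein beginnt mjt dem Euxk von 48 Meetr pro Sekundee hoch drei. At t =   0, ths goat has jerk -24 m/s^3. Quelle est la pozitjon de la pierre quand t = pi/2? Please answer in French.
Nous devons trouver l'intégrale de notre équation du snap s(t) = -96·sin(2·t) 4 fois. L'intégrale du snap, avec j(0) = 48, donne le jerk: j(t) = 48·cos(2·t). La primitive du jerk, avec a(0) = 0, donne l'accélération: a(t) = 24·sin(2·t). La primitive de l'accélération, avec v(0) = -12, donne la vitesse: v(t) = -12·cos(2·t). La primitive de la vitesse est la position. En utilisant x(0) = 1, nous obtenons x(t) = 1 - 6·sin(2·t). En utilisant x(t) = 1 - 6·sin(2·t) et en substituant t = pi/2, nous trouvons x = 1.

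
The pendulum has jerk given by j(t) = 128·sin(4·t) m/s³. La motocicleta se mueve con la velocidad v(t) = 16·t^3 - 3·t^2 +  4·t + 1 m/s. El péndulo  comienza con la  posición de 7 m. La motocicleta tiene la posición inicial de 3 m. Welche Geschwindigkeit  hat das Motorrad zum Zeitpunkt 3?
Aus der Gleichung für die Geschwindigkeit v(t) = 16·t^3 - 3·t^2 + 4·t + 1, setzen wir t = 3 ein und erhalten v = 418.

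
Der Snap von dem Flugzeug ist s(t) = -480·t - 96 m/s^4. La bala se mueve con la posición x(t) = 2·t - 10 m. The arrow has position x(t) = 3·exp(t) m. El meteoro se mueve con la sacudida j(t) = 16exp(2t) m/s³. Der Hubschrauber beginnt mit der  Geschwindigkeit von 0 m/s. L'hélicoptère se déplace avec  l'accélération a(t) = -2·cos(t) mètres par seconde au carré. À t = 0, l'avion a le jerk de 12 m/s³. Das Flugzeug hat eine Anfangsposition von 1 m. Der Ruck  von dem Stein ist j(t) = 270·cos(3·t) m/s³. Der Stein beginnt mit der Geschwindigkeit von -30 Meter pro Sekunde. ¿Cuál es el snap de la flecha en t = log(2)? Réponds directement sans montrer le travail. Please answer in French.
La réponse est 6.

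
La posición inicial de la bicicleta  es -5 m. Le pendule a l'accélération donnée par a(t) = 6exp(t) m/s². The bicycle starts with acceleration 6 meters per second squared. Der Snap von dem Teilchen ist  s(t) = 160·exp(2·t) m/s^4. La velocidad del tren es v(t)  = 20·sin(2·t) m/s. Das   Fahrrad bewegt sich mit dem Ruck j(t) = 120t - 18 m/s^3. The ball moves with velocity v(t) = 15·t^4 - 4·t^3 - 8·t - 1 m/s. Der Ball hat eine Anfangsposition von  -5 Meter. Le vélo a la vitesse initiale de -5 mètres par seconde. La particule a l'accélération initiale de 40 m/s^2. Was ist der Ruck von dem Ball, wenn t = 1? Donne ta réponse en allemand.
Um dies zu lösen, müssen wir 2 Ableitungen unserer Gleichung für die Geschwindigkeit v(t) = 15·t^4 - 4·t^3 - 8·t - 1 nehmen. Die Ableitung von der Geschwindigkeit ergibt die Beschleunigung: a(t) = 60·t^3 - 12·t^2 - 8. Die Ableitung von der Beschleunigung ergibt den Ruck: j(t) = 180·t^2 - 24·t. Mit j(t) = 180·t^2 - 24·t und Einsetzen von t = 1, finden wir j = 156.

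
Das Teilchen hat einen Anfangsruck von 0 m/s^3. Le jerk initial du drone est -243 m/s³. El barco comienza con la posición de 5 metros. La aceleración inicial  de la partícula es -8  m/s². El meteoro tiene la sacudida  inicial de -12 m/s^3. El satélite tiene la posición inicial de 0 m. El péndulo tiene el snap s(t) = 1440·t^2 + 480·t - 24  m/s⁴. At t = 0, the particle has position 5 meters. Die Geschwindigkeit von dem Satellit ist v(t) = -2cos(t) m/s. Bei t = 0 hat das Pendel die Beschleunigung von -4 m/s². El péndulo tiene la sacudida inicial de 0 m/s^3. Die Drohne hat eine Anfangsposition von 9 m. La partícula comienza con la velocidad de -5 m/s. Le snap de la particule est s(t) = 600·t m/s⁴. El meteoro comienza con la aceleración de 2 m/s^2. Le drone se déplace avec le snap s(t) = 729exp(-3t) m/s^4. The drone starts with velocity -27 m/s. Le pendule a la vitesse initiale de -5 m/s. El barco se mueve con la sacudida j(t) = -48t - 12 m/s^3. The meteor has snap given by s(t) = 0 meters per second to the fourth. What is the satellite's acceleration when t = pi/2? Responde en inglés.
To solve this, we need to take 1 derivative of our velocity equation v(t) = -2·cos(t). The derivative of velocity gives acceleration: a(t) = 2·sin(t). Using a(t) = 2·sin(t) and substituting t = pi/2, we find a = 2.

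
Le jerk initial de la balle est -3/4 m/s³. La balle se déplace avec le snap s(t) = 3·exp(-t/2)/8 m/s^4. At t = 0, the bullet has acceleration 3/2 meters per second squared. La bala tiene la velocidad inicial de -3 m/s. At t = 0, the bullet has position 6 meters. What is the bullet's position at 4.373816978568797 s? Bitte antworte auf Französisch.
Nous devons trouver l'intégrale de notre équation du snap s(t) = 3·exp(-t/2)/8 4 fois. En prenant ∫s(t)dt et en appliquant j(0) = -3/4, nous trouvons j(t) = -3·exp(-t/2)/4. La primitive du jerk est l'accélération. En utilisant a(0) = 3/2, nous obtenons a(t) = 3·exp(-t/2)/2. En prenant ∫a(t)dt et en appliquant v(0) = -3, nous trouvons v(t) = -3·exp(-t/2). La primitive de la vitesse, avec x(0) = 6, donne la position: x(t) = 6·exp(-t/2). De l'équation de la position x(t) = 6·exp(-t/2), nous substituons t = 4.373816978568797 pour obtenir x = 0.673579654891288.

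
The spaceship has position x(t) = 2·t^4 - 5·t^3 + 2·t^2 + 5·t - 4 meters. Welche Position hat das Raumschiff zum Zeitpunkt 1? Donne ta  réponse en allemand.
Wir haben die Position x(t) = 2·t^4 - 5·t^3 + 2·t^2 + 5·t - 4. Durch Einsetzen von t = 1: x(1) = 0.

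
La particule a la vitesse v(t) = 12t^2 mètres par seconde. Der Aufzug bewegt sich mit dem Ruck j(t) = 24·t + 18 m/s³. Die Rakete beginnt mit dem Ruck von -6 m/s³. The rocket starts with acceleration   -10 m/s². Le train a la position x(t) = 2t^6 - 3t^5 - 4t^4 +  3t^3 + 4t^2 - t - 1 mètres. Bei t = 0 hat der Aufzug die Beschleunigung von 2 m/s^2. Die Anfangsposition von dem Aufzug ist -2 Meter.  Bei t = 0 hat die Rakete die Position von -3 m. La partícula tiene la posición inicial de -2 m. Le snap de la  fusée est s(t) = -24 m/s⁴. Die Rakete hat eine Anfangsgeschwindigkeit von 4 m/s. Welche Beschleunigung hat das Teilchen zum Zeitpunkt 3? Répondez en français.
Pour résoudre ceci, nous devons prendre 1 dérivée de notre équation de la vitesse v(t) = 12·t^2. En prenant d/dt de v(t), nous trouvons a(t) = 24·t. En utilisant a(t) = 24·t et en substituant t = 3, nous trouvons a = 72.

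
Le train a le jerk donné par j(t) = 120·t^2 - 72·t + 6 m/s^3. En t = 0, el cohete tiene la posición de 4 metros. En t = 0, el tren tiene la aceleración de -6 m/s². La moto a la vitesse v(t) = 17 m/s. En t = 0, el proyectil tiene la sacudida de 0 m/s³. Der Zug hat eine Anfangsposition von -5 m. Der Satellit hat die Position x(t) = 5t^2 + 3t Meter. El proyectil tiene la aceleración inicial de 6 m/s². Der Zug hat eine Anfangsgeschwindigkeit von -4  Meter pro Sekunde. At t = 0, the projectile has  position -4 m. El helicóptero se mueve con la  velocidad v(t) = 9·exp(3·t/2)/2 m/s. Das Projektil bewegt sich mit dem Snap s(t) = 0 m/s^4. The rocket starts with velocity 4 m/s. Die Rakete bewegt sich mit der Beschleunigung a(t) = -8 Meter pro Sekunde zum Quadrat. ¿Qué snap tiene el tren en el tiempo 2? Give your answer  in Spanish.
Debemos derivar nuestra ecuación de la sacudida j(t) = 120·t^2 - 72·t + 6 1 vez. Tomando d/dt de j(t), encontramos s(t) = 240·t - 72. Tenemos el snap s(t) = 240·t - 72. Sustituyendo t = 2: s(2) = 408.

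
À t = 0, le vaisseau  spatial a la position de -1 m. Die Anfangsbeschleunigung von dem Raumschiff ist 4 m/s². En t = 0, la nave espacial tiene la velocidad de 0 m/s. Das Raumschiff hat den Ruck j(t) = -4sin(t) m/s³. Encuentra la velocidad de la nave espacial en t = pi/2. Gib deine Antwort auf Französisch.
En partant du jerk j(t) = -4·sin(t), nous prenons 2 intégrales. La primitive du jerk est l'accélération. En utilisant a(0) = 4, nous obtenons a(t) = 4·cos(t). La primitive de l'accélération, avec v(0) = 0, donne la vitesse: v(t) = 4·sin(t). De l'équation de la vitesse v(t) = 4·sin(t), nous substituons t = pi/2 pour obtenir v = 4.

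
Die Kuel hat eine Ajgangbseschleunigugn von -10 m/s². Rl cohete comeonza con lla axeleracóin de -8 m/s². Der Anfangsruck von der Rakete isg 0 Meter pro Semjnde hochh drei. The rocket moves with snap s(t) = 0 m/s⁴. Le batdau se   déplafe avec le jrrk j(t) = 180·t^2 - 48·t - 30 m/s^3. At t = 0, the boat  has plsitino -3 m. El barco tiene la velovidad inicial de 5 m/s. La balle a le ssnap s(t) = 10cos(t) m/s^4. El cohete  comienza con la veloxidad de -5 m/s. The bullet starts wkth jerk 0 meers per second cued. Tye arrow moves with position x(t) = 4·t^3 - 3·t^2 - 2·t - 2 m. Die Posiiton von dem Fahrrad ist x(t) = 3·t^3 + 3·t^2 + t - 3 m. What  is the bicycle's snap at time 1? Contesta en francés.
En partant de la position x(t) = 3·t^3 + 3·t^2 + t - 3, nous prenons 4 dérivées. En prenant d/dt de x(t), nous trouvons v(t) = 9·t^2 + 6·t + 1. En dérivant la vitesse, nous obtenons l'accélération: a(t) = 18·t + 6. En prenant d/dt de a(t), nous trouvons j(t) = 18. En dérivant le jerk, nous obtenons le snap: s(t) = 0. Nous avons le snap s(t) = 0. En substituant t = 1: s(1) = 0.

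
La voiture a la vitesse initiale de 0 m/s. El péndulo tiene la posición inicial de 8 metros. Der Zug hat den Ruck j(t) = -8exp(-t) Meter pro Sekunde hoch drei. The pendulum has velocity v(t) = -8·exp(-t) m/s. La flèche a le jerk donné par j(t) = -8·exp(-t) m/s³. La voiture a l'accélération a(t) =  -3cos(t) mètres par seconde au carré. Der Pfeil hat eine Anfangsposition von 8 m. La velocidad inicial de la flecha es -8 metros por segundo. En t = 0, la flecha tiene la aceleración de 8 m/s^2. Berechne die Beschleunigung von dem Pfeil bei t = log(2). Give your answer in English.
Starting from jerk j(t) = -8·exp(-t), we take 1 antiderivative. The antiderivative of jerk, with a(0) = 8, gives acceleration: a(t) = 8·exp(-t). Using a(t) = 8·exp(-t) and substituting t = log(2), we find a = 4.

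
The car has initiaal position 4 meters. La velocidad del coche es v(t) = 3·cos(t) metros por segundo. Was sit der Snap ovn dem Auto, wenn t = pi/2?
Ausgehend von der Geschwindigkeit v(t) = 3·cos(t), nehmen wir 3 Ableitungen. Mit d/dt von v(t) finden wir a(t) = -3·sin(t). Durch Ableiten von der Beschleunigung erhalten wir den Ruck: j(t) = -3·cos(t). Die Ableitung von dem Ruck ergibt den Snap: s(t) = 3·sin(t). Mit s(t) = 3·sin(t) und Einsetzen von t = pi/2, finden wir s = 3.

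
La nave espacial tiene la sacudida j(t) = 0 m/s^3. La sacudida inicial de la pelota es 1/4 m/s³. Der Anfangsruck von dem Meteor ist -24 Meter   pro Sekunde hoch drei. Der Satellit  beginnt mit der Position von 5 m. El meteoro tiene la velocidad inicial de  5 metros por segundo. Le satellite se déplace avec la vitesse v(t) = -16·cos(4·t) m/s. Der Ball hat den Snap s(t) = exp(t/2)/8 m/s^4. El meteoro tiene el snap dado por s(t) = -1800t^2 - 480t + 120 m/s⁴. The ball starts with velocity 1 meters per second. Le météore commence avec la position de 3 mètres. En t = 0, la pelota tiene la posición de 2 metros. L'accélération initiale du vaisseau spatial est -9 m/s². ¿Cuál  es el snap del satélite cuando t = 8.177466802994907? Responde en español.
Para resolver esto, necesitamos tomar 3 derivadas de nuestra ecuación de la velocidad v(t) = -16·cos(4·t). Tomando d/dt de v(t), encontramos a(t) = 64·sin(4·t). Tomando d/dt de a(t), encontramos j(t) = 256·cos(4·t). La derivada de la sacudida da el snap: s(t) = -1024·sin(4·t). De la ecuación del snap s(t) = -1024·sin(4·t), sustituimos t = 8.177466802994907 para obtener s = -985.005716095149.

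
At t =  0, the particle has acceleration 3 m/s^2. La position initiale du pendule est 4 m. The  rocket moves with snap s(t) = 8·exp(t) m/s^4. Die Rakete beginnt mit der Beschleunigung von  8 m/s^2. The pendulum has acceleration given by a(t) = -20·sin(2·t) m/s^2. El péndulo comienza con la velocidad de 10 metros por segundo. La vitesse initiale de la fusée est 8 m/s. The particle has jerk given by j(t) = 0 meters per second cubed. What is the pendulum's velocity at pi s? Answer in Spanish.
Para resolver esto, necesitamos tomar 1 integral de nuestra ecuación de la aceleración a(t) = -20·sin(2·t). Tomando ∫a(t)dt y aplicando v(0) = 10, encontramos v(t) = 10·cos(2·t). De la ecuación de la velocidad v(t) = 10·cos(2·t), sustituimos t = pi para obtener v = 10.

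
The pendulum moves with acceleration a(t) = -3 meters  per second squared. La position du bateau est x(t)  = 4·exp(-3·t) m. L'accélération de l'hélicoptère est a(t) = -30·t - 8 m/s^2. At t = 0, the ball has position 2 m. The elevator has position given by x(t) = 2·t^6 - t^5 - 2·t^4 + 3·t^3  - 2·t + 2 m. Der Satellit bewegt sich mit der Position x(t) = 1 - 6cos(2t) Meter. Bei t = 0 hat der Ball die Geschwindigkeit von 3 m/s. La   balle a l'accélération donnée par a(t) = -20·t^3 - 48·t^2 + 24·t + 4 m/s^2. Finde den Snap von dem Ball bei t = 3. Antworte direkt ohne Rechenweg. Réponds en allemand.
Die Antwort ist -456.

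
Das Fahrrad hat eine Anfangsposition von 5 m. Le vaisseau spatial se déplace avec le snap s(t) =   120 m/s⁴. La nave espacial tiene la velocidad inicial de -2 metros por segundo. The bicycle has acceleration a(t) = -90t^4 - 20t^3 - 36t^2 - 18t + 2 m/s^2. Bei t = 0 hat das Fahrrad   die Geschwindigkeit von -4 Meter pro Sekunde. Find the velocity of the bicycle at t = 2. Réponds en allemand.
Wir müssen die Stammfunktion unserer Gleichung für die Beschleunigung a(t) = -90·t^4 - 20·t^3 - 36·t^2 - 18·t + 2 1-mal finden. Das Integral von der Beschleunigung, mit v(0) = -4, ergibt die Geschwindigkeit: v(t) = -18·t^5 - 5·t^4 - 12·t^3 - 9·t^2 + 2·t - 4. Mit v(t) = -18·t^5 - 5·t^4 - 12·t^3 - 9·t^2 + 2·t - 4 und Einsetzen von t = 2, finden wir v = -788.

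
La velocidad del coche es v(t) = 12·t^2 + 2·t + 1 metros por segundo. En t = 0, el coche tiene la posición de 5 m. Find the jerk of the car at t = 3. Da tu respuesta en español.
Partiendo de la velocidad v(t) = 12·t^2 + 2·t + 1, tomamos 2 derivadas. La derivada de la velocidad da la aceleración: a(t) = 24·t + 2. Derivando la aceleración, obtenemos la sacudida: j(t) = 24. De la ecuación de la sacudida j(t) = 24, sustituimos t = 3 para obtener j = 24.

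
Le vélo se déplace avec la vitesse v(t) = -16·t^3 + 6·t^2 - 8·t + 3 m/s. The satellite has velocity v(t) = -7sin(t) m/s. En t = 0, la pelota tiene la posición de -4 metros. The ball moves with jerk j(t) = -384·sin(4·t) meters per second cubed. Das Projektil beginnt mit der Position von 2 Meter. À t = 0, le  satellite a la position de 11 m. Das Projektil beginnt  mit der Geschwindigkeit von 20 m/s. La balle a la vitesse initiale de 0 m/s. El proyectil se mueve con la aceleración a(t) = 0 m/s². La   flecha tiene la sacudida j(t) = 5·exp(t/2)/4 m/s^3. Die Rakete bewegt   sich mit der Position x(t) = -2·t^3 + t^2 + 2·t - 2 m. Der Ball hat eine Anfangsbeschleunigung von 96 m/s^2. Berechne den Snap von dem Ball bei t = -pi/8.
Um dies zu lösen, müssen wir 1 Ableitung unserer Gleichung für den Ruck j(t) = -384·sin(4·t) nehmen. Durch Ableiten von dem Ruck erhalten wir den Snap: s(t) = -1536·cos(4·t). Mit s(t) = -1536·cos(4·t) und Einsetzen von t = -pi/8, finden wir s = 0.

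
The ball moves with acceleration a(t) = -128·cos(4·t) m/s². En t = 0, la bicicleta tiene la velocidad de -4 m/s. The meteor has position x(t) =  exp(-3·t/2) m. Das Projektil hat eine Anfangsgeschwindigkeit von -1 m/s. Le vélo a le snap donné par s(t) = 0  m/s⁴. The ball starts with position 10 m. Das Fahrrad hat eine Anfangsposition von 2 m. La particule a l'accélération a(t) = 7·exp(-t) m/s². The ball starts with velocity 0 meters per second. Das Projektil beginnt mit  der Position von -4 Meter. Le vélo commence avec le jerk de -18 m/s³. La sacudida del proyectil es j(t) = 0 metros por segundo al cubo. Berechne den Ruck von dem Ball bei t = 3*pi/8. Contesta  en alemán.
Ausgehend von der Beschleunigung a(t) = -128·cos(4·t), nehmen wir 1 Ableitung. Die Ableitung von der Beschleunigung ergibt den Ruck: j(t) = 512·sin(4·t). Mit j(t) = 512·sin(4·t) und Einsetzen von t = 3*pi/8, finden wir j = -512.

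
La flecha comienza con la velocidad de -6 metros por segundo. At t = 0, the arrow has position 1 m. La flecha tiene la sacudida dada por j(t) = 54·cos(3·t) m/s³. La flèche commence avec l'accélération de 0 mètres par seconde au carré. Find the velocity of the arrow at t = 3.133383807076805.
To find the answer, we compute 2 antiderivatives of j(t) = 54·cos(3·t). Integrating jerk and using the initial condition a(0) = 0, we get a(t) = 18·sin(3·t). The integral of acceleration, with v(0) = -6, gives velocity: v(t) = -6·cos(3·t). Using v(t) = -6·cos(3·t) and substituting t = 3.133383807076805, we find v = 5.99818069259954.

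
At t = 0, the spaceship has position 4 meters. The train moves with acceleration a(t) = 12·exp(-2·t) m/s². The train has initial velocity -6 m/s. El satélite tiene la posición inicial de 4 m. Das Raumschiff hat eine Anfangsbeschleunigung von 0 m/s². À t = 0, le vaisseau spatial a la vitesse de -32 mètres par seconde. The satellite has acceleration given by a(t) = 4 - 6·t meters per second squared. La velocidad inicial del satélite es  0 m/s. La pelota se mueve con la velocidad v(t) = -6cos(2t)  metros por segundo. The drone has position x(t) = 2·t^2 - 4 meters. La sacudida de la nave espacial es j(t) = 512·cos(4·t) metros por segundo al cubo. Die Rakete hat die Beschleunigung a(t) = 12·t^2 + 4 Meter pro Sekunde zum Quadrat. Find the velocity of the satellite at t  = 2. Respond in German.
Um dies zu lösen, müssen wir 1 Integral unserer Gleichung für die Beschleunigung a(t) = 4 - 6·t finden. Die Stammfunktion von der Beschleunigung ist die Geschwindigkeit. Mit v(0) = 0 erhalten wir v(t) = t·(4 - 3·t). Mit v(t) = t·(4 - 3·t) und Einsetzen von t = 2, finden wir v = -4.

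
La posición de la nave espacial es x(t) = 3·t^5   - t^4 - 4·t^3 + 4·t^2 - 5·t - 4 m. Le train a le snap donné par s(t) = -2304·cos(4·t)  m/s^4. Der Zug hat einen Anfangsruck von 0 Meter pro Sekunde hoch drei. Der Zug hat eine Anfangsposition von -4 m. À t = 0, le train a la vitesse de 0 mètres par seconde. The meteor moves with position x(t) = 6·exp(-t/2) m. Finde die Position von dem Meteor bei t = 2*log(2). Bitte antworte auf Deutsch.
Wir haben die Position x(t) = 6·exp(-t/2). Durch Einsetzen von t = 2*log(2): x(2*log(2)) = 3.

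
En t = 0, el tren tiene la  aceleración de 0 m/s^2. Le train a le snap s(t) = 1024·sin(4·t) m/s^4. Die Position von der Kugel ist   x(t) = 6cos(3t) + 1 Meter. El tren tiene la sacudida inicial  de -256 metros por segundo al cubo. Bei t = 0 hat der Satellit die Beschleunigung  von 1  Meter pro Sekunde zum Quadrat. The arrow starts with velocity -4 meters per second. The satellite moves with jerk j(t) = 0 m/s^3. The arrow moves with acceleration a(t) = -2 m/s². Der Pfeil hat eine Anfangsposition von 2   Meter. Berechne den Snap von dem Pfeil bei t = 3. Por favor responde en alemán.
Um dies zu lösen, müssen wir 2 Ableitungen unserer Gleichung für die Beschleunigung a(t) = -2 nehmen. Die Ableitung von der Beschleunigung ergibt den Ruck: j(t) = 0. Die Ableitung von dem Ruck ergibt den Snap: s(t) = 0. Mit s(t) = 0 und Einsetzen von t = 3, finden wir s = 0.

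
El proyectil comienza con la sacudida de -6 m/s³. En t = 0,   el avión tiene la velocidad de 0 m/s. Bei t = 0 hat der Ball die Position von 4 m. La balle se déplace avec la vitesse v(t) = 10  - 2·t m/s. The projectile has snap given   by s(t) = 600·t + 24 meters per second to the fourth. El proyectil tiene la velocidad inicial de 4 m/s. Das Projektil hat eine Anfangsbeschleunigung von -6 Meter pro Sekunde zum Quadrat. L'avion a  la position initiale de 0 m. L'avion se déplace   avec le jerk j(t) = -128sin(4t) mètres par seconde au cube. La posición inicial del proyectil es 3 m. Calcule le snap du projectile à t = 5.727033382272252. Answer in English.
We have snap s(t) = 600·t + 24. Substituting t = 5.727033382272252: s(5.727033382272252) = 3460.22002936335.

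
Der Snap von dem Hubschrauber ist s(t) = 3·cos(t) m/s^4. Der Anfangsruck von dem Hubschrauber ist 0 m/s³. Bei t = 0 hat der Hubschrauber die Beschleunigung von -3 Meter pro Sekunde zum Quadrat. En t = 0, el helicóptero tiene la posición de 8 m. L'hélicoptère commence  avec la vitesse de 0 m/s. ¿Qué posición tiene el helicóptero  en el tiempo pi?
Para resolver esto, necesitamos tomar 4 antiderivadas de nuestra ecuación del snap s(t) = 3·cos(t). Integrando el snap y usando la condición inicial j(0) = 0, obtenemos j(t) = 3·sin(t). La antiderivada de la sacudida es la aceleración. Usando a(0) = -3, obtenemos a(t) = -3·cos(t). La antiderivada de la aceleración, con v(0) = 0, da la velocidad: v(t) = -3·sin(t). Integrando la velocidad y usando la condición inicial x(0) = 8, obtenemos x(t) = 3·cos(t) + 5. Usando x(t) = 3·cos(t) + 5 y sustituyendo t = pi, encontramos x = 2.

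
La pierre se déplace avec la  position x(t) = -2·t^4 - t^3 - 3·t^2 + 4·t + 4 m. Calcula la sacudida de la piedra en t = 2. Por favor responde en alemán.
Ausgehend von der Position x(t) = -2·t^4 - t^3 - 3·t^2 + 4·t + 4, nehmen wir 3 Ableitungen. Durch Ableiten von der Position erhalten wir die Geschwindigkeit: v(t) = -8·t^3 - 3·t^2 - 6·t + 4. Mit d/dt von v(t) finden wir a(t) = -24·t^2 - 6·t - 6. Mit d/dt von a(t) finden wir j(t) = -48·t - 6. Aus der Gleichung für den Ruck j(t) = -48·t - 6, setzen wir t = 2 ein und erhalten j = -102.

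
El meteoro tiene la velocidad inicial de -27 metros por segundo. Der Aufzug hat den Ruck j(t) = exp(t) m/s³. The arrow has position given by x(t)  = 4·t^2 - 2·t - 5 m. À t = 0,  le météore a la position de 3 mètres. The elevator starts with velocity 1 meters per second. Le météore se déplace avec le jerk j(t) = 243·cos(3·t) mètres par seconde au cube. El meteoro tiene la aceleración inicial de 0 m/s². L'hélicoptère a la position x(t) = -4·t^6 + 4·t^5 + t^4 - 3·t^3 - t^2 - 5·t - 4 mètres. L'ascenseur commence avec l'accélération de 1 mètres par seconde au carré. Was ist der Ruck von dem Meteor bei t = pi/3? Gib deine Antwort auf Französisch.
De l'équation du jerk j(t) = 243·cos(3·t), nous substituons t = pi/3 pour obtenir j = -243.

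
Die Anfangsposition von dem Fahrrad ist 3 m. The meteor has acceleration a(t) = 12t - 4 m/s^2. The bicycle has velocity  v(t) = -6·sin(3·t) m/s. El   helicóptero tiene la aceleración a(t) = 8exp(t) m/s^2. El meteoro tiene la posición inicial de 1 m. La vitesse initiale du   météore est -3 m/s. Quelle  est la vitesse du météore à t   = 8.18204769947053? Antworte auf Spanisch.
Partiendo de la aceleración a(t) = 12·t - 4, tomamos 1 integral. Integrando la aceleración y usando la condición inicial v(0) = -3, obtenemos v(t) = 6·t^2 - 4·t - 3. Usando v(t) = 6·t^2 - 4·t - 3 y sustituyendo t = 8.18204769947053, encontramos v = 365.947236540584.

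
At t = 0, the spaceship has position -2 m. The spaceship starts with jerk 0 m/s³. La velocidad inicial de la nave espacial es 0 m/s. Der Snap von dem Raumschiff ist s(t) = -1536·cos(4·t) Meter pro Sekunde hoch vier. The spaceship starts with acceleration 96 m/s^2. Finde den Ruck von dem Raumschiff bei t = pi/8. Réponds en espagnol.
Para resolver esto, necesitamos tomar 1 antiderivada de nuestra ecuación del snap s(t) = -1536·cos(4·t). Integrando el snap y usando la condición inicial j(0) = 0, obtenemos j(t) = -384·sin(4·t). De la ecuación de la sacudida j(t) = -384·sin(4·t), sustituimos t = pi/8 para obtener j = -384.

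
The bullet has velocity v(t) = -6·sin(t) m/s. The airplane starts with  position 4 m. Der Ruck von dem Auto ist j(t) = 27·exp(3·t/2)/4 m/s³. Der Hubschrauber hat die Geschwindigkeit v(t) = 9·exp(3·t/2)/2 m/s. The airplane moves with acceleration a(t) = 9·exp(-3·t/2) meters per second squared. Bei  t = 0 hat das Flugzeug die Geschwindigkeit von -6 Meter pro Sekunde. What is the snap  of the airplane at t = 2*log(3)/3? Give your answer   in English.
We must differentiate our acceleration equation a(t) = 9·exp(-3·t/2) 2 times. Taking d/dt of a(t), we find j(t) = -27·exp(-3·t/2)/2. Taking d/dt of j(t), we find s(t) = 81·exp(-3·t/2)/4. Using s(t) = 81·exp(-3·t/2)/4 and substituting t = 2*log(3)/3, we find s = 27/4.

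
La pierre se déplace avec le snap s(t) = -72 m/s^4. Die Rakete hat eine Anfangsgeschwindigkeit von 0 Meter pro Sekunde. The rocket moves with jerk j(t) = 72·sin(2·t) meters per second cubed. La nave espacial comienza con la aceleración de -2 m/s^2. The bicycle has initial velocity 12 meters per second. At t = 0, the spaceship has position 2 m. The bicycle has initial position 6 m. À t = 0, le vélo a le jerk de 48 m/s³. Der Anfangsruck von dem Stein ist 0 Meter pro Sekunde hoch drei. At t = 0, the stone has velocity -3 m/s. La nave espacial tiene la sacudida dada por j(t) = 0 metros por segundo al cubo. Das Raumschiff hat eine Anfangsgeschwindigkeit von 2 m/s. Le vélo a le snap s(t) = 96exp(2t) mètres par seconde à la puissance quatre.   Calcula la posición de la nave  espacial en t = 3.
Partiendo de la sacudida j(t) = 0, tomamos 3 antiderivadas. La antiderivada de la sacudida, con a(0) = -2, da la aceleración: a(t) = -2. La integral de la aceleración, con v(0) = 2, da la velocidad: v(t) = 2 - 2·t. La integral de la velocidad es la posición. Usando x(0) = 2, obtenemos x(t) = -t^2 + 2·t + 2. Tenemos la posición x(t) = -t^2 + 2·t + 2. Sustituyendo t = 3: x(3) = -1.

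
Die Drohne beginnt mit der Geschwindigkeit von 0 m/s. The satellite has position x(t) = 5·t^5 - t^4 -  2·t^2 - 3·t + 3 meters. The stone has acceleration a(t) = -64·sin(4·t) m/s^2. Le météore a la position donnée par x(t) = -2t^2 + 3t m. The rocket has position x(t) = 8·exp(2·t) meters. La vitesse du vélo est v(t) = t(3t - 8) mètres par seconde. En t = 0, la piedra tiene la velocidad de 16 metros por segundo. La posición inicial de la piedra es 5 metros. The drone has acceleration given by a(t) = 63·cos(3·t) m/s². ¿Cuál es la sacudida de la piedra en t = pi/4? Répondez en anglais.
We must differentiate our acceleration equation a(t) = -64·sin(4·t) 1 time. The derivative of acceleration gives jerk: j(t) = -256·cos(4·t). We have jerk j(t) = -256·cos(4·t). Substituting t = pi/4: j(pi/4) = 256.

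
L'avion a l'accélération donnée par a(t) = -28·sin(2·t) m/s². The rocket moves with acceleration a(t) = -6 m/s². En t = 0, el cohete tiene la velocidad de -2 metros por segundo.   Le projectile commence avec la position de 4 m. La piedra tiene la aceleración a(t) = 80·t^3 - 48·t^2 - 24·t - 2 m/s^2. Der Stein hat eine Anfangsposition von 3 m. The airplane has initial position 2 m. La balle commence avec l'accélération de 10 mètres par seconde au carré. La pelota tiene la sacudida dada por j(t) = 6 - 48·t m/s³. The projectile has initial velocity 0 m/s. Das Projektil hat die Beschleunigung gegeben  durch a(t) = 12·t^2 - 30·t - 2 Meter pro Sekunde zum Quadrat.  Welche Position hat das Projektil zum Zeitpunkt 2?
Wir müssen unsere Gleichung für die Beschleunigung a(t) = 12·t^2 - 30·t - 2 2-mal integrieren. Durch Integration von der Beschleunigung und Verwendung der Anfangsbedingung v(0) = 0, erhalten wir v(t) = t·(4·t^2 - 15·t - 2). Das Integral von der Geschwindigkeit, mit x(0) = 4, ergibt die Position: x(t) = t^4 - 5·t^3 - t^2 + 4. Mit x(t) = t^4 - 5·t^3 - t^2 + 4 und Einsetzen von t = 2, finden wir x = -24.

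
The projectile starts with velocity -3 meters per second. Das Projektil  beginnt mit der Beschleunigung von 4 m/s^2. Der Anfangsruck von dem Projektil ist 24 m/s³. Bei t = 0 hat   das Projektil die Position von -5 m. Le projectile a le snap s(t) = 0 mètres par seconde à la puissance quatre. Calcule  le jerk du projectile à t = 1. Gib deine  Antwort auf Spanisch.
Necesitamos integrar nuestra ecuación del snap s(t) = 0 1 vez. Integrando el snap y usando la condición inicial j(0) = 24, obtenemos j(t) = 24. De la ecuación de la sacudida j(t) = 24, sustituimos t = 1 para obtener j = 24.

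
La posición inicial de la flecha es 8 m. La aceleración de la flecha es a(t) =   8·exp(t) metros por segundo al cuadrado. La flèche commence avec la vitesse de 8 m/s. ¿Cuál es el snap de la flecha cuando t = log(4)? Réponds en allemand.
Um dies zu lösen, müssen wir 2 Ableitungen unserer Gleichung für die Beschleunigung a(t) = 8·exp(t) nehmen. Die Ableitung von der Beschleunigung ergibt den Ruck: j(t) = 8·exp(t). Durch Ableiten von dem Ruck erhalten wir den Snap: s(t) = 8·exp(t). Mit s(t) = 8·exp(t) und Einsetzen von t = log(4), finden wir s = 32.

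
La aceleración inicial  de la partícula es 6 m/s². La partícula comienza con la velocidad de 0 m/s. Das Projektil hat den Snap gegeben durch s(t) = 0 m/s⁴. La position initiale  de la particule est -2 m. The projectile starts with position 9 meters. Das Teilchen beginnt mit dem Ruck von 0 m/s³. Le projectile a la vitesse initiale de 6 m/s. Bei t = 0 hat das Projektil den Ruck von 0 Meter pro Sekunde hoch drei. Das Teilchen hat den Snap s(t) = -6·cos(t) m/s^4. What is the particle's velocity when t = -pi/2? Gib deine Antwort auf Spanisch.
Debemos encontrar la antiderivada de nuestra ecuación del snap s(t) = -6·cos(t) 3 veces. La integral del snap, con j(0) = 0, da la sacudida: j(t) = -6·sin(t). Integrando la sacudida y usando la condición inicial a(0) = 6, obtenemos a(t) = 6·cos(t). Integrando la aceleración y usando la condición inicial v(0) = 0, obtenemos v(t) = 6·sin(t). Usando v(t) = 6·sin(t) y sustituyendo t = -pi/2, encontramos v = -6.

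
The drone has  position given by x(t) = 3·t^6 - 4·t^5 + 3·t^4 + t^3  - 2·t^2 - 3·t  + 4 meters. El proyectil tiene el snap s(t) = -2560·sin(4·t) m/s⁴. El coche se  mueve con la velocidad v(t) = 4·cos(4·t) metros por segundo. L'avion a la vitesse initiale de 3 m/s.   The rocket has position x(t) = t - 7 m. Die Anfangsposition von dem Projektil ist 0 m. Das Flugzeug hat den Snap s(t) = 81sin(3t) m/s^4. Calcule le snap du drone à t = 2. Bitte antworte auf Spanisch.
Debemos derivar nuestra ecuación de la posición x(t) = 3·t^6 - 4·t^5 + 3·t^4 + t^3 - 2·t^2 - 3·t + 4 4 veces. Derivando la posición, obtenemos la velocidad: v(t) = 18·t^5 - 20·t^4 + 12·t^3 + 3·t^2 - 4·t - 3. Tomando d/dt de v(t), encontramos a(t) = 90·t^4 - 80·t^3 + 36·t^2 + 6·t - 4. Derivando la aceleración, obtenemos la sacudida: j(t) = 360·t^3 - 240·t^2 + 72·t + 6. La derivada de la sacudida da el snap: s(t) = 1080·t^2 - 480·t + 72. De la ecuación del snap s(t) = 1080·t^2 - 480·t + 72, sustituimos t = 2 para obtener s = 3432.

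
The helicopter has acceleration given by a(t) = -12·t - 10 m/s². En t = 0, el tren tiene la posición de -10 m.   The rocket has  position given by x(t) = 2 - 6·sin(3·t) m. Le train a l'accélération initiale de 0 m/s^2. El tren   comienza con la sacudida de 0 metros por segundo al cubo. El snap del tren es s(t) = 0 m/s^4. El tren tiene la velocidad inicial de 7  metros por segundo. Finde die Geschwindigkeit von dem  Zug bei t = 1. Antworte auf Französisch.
Nous devons intégrer notre équation du snap s(t) = 0 3 fois. En intégrant le snap et en utilisant la condition initiale j(0) = 0, nous obtenons j(t) = 0. En intégrant le jerk et en utilisant la condition initiale a(0) = 0, nous obtenons a(t) = 0. En intégrant l'accélération et en utilisant la condition initiale v(0) = 7, nous obtenons v(t) = 7. En utilisant v(t) = 7 et en substituant t = 1, nous trouvons v = 7.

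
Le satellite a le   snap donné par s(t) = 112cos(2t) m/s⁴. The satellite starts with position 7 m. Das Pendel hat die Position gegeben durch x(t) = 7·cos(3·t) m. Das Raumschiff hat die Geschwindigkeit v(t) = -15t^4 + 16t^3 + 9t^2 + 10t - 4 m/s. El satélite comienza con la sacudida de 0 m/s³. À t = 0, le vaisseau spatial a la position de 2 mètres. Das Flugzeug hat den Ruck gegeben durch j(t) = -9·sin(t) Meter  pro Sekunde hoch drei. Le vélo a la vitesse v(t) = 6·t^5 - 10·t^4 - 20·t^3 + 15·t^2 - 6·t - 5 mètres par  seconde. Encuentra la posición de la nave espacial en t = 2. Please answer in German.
Wir müssen das Integral unserer Gleichung für die Geschwindigkeit v(t) = -15·t^4 + 16·t^3 + 9·t^2 + 10·t - 4 1-mal finden. Durch Integration von der Geschwindigkeit und Verwendung der Anfangsbedingung x(0) = 2, erhalten wir x(t) = -3·t^5 + 4·t^4 + 3·t^3 + 5·t^2 - 4·t + 2. Wir haben die Position x(t) = -3·t^5 + 4·t^4 + 3·t^3 + 5·t^2 - 4·t + 2. Durch Einsetzen von t = 2: x(2) = 6.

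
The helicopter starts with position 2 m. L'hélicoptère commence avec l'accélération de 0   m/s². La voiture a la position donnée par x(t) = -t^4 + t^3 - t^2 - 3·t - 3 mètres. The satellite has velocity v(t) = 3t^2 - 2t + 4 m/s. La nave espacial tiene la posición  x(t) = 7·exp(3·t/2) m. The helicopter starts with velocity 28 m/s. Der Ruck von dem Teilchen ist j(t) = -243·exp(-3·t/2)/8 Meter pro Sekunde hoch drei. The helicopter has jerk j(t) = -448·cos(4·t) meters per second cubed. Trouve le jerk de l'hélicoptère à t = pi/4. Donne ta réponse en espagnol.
Usando j(t) = -448·cos(4·t) y sustituyendo t = pi/4, encontramos j = 448.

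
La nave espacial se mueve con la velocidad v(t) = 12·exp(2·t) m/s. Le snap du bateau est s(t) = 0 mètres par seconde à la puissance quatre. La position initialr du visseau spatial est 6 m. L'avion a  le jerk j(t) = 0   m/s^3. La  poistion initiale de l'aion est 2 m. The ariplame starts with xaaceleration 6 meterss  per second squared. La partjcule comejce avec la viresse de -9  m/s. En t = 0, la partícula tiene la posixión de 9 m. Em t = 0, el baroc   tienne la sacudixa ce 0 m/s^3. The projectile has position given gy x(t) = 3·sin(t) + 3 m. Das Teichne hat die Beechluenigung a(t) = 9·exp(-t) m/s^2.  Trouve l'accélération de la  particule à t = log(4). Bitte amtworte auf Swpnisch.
De la ecuación de la aceleración a(t) = 9·exp(-t), sustituimos t = log(4) para obtener a = 9/4.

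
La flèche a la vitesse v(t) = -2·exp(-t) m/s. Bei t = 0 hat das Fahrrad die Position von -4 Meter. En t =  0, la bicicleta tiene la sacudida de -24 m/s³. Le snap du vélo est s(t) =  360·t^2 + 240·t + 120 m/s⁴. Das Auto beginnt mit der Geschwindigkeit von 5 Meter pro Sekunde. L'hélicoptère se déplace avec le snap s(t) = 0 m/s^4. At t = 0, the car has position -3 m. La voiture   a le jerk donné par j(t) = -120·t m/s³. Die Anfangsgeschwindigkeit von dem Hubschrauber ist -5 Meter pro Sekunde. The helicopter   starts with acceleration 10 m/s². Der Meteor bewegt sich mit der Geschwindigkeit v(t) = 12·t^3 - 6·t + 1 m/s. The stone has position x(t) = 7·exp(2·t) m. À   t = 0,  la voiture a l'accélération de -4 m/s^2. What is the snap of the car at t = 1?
We must differentiate our jerk equation j(t) = -120·t 1 time. Differentiating jerk, we get snap: s(t) = -120. From the given snap equation s(t) = -120, we substitute t = 1 to get s = -120.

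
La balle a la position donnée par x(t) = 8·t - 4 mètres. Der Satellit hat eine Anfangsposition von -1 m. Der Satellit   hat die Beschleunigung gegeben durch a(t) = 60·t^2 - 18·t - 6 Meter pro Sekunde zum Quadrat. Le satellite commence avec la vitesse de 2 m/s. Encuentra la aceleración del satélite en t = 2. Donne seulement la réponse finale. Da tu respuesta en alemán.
a(2) = 198.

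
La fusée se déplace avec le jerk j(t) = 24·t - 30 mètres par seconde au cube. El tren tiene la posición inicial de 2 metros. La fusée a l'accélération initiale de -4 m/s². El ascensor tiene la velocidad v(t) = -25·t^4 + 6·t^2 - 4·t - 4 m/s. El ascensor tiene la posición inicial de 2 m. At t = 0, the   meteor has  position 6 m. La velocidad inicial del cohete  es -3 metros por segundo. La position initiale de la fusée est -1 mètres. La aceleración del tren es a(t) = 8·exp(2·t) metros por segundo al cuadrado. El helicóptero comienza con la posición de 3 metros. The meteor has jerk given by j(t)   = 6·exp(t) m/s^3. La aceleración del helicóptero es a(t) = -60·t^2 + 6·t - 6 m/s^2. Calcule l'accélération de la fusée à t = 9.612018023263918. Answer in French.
Pour résoudre ceci, nous devons prendre 1 primitive de notre équation du jerk j(t) = 24·t - 30. La primitive du jerk, avec a(0) = -4, donne l'accélération: a(t) = 12·t^2 - 30·t - 4. De l'équation de l'accélération a(t) = 12·t^2 - 30·t - 4, nous substituons t = 9.612018023263918 pour obtenir a = 816.330145056687.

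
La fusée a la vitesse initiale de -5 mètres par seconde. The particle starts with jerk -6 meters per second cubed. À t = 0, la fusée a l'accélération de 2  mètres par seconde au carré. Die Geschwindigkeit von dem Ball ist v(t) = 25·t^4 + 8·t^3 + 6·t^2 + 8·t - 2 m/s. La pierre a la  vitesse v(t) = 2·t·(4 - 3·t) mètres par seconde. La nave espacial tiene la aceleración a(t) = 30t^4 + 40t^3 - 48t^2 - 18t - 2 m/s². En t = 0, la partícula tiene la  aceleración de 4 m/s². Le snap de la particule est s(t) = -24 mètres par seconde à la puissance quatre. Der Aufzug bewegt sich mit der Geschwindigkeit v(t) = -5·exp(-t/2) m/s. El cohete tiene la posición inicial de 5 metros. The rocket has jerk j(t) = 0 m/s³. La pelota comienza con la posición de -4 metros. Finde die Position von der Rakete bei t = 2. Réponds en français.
En partant du jerk j(t) = 0, nous prenons 3 intégrales. En prenant ∫j(t)dt et en appliquant a(0) = 2, nous trouvons a(t) = 2. La primitive de l'accélération, avec v(0) = -5, donne la vitesse: v(t) = 2·t - 5. La primitive de la vitesse, avec x(0) = 5, donne la position: x(t) = t^2 - 5·t + 5. En utilisant x(t) = t^2 - 5·t + 5 et en substituant t = 2, nous trouvons x = -1.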